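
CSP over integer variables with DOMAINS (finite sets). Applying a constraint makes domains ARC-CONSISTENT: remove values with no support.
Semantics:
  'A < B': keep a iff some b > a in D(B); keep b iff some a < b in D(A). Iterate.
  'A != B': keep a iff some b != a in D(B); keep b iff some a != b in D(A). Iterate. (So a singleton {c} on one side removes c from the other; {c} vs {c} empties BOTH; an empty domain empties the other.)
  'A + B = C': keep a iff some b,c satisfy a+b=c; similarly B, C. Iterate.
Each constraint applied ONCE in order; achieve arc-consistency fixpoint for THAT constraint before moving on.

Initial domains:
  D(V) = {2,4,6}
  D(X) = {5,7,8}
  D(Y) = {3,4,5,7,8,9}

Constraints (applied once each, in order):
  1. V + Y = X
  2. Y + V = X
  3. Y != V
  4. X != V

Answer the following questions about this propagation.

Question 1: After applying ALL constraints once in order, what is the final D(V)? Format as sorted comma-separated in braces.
Constraint 1 (V + Y = X) on D(V)={2,4,6} D(Y)={3,4,5,7,8,9} D(X)={5,7,8}: V {2,4,6}->{2,4}; Y {3,4,5,7,8,9}->{3,4,5}
Constraint 2 (Y + V = X) on D(Y)={3,4,5} D(V)={2,4} D(X)={5,7,8}: no change
Constraint 3 (Y != V) on D(Y)={3,4,5} D(V)={2,4}: no change
Constraint 4 (X != V) on D(X)={5,7,8} D(V)={2,4}: no change
So after all 4 constraints: D(V) = {2,4}

Answer: {2,4}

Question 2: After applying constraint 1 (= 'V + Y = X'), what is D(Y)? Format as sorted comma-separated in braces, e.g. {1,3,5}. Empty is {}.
Constraint 1 (V + Y = X) on D(V)={2,4,6} D(Y)={3,4,5,7,8,9} D(X)={5,7,8}: V {2,4,6}->{2,4}; Y {3,4,5,7,8,9}->{3,4,5}
So after constraint 1: D(Y) = {3,4,5}

Answer: {3,4,5}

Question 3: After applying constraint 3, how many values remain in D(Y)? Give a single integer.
Answer: 3

Derivation:
Constraint 1 (V + Y = X) on D(V)={2,4,6} D(Y)={3,4,5,7,8,9} D(X)={5,7,8}: V {2,4,6}->{2,4}; Y {3,4,5,7,8,9}->{3,4,5}
Constraint 2 (Y + V = X) on D(Y)={3,4,5} D(V)={2,4} D(X)={5,7,8}: no change
Constraint 3 (Y != V) on D(Y)={3,4,5} D(V)={2,4}: no change
So after constraint 3: D(Y)={3,4,5}, size = 3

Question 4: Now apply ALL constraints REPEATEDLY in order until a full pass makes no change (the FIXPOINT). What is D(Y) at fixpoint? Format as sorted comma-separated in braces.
Answer: {3,4,5}

Derivation:
pass 0 (initial): D(Y)={3,4,5,7,8,9}
pass 1: V {2,4,6}->{2,4}; Y {3,4,5,7,8,9}->{3,4,5}
pass 2: no change
Fixpoint after 2 passes: D(Y) = {3,4,5}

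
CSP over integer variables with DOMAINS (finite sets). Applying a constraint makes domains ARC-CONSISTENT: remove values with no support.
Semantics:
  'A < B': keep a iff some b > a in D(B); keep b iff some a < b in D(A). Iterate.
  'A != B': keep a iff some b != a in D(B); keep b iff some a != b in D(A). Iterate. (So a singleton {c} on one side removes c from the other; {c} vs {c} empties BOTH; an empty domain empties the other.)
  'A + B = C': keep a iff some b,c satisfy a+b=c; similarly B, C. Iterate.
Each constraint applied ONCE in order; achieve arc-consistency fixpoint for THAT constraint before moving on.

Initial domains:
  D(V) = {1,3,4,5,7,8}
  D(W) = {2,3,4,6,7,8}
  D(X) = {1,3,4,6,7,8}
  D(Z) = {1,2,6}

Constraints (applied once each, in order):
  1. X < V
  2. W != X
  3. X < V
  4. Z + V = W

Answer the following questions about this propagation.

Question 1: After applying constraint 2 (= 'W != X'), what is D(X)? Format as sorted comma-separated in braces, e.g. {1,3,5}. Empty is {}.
Answer: {1,3,4,6,7}

Derivation:
Constraint 1 (X < V) on D(X)={1,3,4,6,7,8} D(V)={1,3,4,5,7,8}: X {1,3,4,6,7,8}->{1,3,4,6,7}; V {1,3,4,5,7,8}->{3,4,5,7,8}
Constraint 2 (W != X) on D(W)={2,3,4,6,7,8} D(X)={1,3,4,6,7}: no change
So after constraint 2: D(X) = {1,3,4,6,7}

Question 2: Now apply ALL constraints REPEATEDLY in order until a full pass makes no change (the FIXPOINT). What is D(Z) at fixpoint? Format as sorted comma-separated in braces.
Answer: {1,2}

Derivation:
pass 0 (initial): D(Z)={1,2,6}
pass 1: V {1,3,4,5,7,8}->{3,4,5,7}; W {2,3,4,6,7,8}->{4,6,7,8}; X {1,3,4,6,7,8}->{1,3,4,6,7}; Z {1,2,6}->{1,2}
pass 2: X {1,3,4,6,7}->{1,3,4,6}
pass 3: no change
Fixpoint after 3 passes: D(Z) = {1,2}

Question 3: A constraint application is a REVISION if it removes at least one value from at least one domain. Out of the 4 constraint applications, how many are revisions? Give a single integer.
Constraint 1 (X < V) on D(X)={1,3,4,6,7,8} D(V)={1,3,4,5,7,8}: X {1,3,4,6,7,8}->{1,3,4,6,7}; V {1,3,4,5,7,8}->{3,4,5,7,8} => REVISION
Constraint 2 (W != X) on D(W)={2,3,4,6,7,8} D(X)={1,3,4,6,7}: no change => not a revision
Constraint 3 (X < V) on D(X)={1,3,4,6,7} D(V)={3,4,5,7,8}: no change => not a revision
Constraint 4 (Z + V = W) on D(Z)={1,2,6} D(V)={3,4,5,7,8} D(W)={2,3,4,6,7,8}: Z {1,2,6}->{1,2}; V {3,4,5,7,8}->{3,4,5,7}; W {2,3,4,6,7,8}->{4,6,7,8} => REVISION
Total revisions = 2

Answer: 2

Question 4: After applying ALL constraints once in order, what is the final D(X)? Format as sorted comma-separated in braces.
Constraint 1 (X < V) on D(X)={1,3,4,6,7,8} D(V)={1,3,4,5,7,8}: X {1,3,4,6,7,8}->{1,3,4,6,7}; V {1,3,4,5,7,8}->{3,4,5,7,8}
Constraint 2 (W != X) on D(W)={2,3,4,6,7,8} D(X)={1,3,4,6,7}: no change
Constraint 3 (X < V) on D(X)={1,3,4,6,7} D(V)={3,4,5,7,8}: no change
Constraint 4 (Z + V = W) on D(Z)={1,2,6} D(V)={3,4,5,7,8} D(W)={2,3,4,6,7,8}: Z {1,2,6}->{1,2}; V {3,4,5,7,8}->{3,4,5,7}; W {2,3,4,6,7,8}->{4,6,7,8}
So after all 4 constraints: D(X) = {1,3,4,6,7}

Answer: {1,3,4,6,7}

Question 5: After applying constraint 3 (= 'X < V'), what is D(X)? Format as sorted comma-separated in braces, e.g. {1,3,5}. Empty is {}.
Constraint 1 (X < V) on D(X)={1,3,4,6,7,8} D(V)={1,3,4,5,7,8}: X {1,3,4,6,7,8}->{1,3,4,6,7}; V {1,3,4,5,7,8}->{3,4,5,7,8}
Constraint 2 (W != X) on D(W)={2,3,4,6,7,8} D(X)={1,3,4,6,7}: no change
Constraint 3 (X < V) on D(X)={1,3,4,6,7} D(V)={3,4,5,7,8}: no change
So after constraint 3: D(X) = {1,3,4,6,7}

Answer: {1,3,4,6,7}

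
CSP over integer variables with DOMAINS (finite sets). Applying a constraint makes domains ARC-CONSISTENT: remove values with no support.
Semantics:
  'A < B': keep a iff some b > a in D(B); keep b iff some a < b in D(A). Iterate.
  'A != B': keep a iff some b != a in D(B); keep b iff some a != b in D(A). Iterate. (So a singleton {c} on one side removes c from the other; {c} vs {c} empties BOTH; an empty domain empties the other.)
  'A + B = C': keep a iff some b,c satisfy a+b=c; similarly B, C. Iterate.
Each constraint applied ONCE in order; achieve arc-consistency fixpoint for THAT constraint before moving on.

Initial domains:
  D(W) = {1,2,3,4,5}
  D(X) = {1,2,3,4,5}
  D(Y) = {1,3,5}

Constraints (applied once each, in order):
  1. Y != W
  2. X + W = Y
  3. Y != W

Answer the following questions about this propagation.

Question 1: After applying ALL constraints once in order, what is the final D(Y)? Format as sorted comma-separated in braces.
Answer: {3,5}

Derivation:
Constraint 1 (Y != W) on D(Y)={1,3,5} D(W)={1,2,3,4,5}: no change
Constraint 2 (X + W = Y) on D(X)={1,2,3,4,5} D(W)={1,2,3,4,5} D(Y)={1,3,5}: X {1,2,3,4,5}->{1,2,3,4}; W {1,2,3,4,5}->{1,2,3,4}; Y {1,3,5}->{3,5}
Constraint 3 (Y != W) on D(Y)={3,5} D(W)={1,2,3,4}: no change
So after all 3 constraints: D(Y) = {3,5}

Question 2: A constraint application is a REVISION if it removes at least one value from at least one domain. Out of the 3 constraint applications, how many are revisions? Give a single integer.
Answer: 1

Derivation:
Constraint 1 (Y != W) on D(Y)={1,3,5} D(W)={1,2,3,4,5}: no change => not a revision
Constraint 2 (X + W = Y) on D(X)={1,2,3,4,5} D(W)={1,2,3,4,5} D(Y)={1,3,5}: X {1,2,3,4,5}->{1,2,3,4}; W {1,2,3,4,5}->{1,2,3,4}; Y {1,3,5}->{3,5} => REVISION
Constraint 3 (Y != W) on D(Y)={3,5} D(W)={1,2,3,4}: no change => not a revision
Total revisions = 1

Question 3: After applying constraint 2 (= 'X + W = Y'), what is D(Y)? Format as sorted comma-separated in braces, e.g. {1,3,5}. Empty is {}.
Answer: {3,5}

Derivation:
Constraint 1 (Y != W) on D(Y)={1,3,5} D(W)={1,2,3,4,5}: no change
Constraint 2 (X + W = Y) on D(X)={1,2,3,4,5} D(W)={1,2,3,4,5} D(Y)={1,3,5}: X {1,2,3,4,5}->{1,2,3,4}; W {1,2,3,4,5}->{1,2,3,4}; Y {1,3,5}->{3,5}
So after constraint 2: D(Y) = {3,5}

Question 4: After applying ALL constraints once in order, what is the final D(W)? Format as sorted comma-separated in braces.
Constraint 1 (Y != W) on D(Y)={1,3,5} D(W)={1,2,3,4,5}: no change
Constraint 2 (X + W = Y) on D(X)={1,2,3,4,5} D(W)={1,2,3,4,5} D(Y)={1,3,5}: X {1,2,3,4,5}->{1,2,3,4}; W {1,2,3,4,5}->{1,2,3,4}; Y {1,3,5}->{3,5}
Constraint 3 (Y != W) on D(Y)={3,5} D(W)={1,2,3,4}: no change
So after all 3 constraints: D(W) = {1,2,3,4}

Answer: {1,2,3,4}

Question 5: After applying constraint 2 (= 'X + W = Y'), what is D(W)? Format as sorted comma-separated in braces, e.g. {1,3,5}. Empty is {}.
Constraint 1 (Y != W) on D(Y)={1,3,5} D(W)={1,2,3,4,5}: no change
Constraint 2 (X + W = Y) on D(X)={1,2,3,4,5} D(W)={1,2,3,4,5} D(Y)={1,3,5}: X {1,2,3,4,5}->{1,2,3,4}; W {1,2,3,4,5}->{1,2,3,4}; Y {1,3,5}->{3,5}
So after constraint 2: D(W) = {1,2,3,4}

Answer: {1,2,3,4}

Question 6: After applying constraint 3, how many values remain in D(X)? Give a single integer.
Answer: 4

Derivation:
Constraint 1 (Y != W) on D(Y)={1,3,5} D(W)={1,2,3,4,5}: no change
Constraint 2 (X + W = Y) on D(X)={1,2,3,4,5} D(W)={1,2,3,4,5} D(Y)={1,3,5}: X {1,2,3,4,5}->{1,2,3,4}; W {1,2,3,4,5}->{1,2,3,4}; Y {1,3,5}->{3,5}
Constraint 3 (Y != W) on D(Y)={3,5} D(W)={1,2,3,4}: no change
So after constraint 3: D(X)={1,2,3,4}, size = 4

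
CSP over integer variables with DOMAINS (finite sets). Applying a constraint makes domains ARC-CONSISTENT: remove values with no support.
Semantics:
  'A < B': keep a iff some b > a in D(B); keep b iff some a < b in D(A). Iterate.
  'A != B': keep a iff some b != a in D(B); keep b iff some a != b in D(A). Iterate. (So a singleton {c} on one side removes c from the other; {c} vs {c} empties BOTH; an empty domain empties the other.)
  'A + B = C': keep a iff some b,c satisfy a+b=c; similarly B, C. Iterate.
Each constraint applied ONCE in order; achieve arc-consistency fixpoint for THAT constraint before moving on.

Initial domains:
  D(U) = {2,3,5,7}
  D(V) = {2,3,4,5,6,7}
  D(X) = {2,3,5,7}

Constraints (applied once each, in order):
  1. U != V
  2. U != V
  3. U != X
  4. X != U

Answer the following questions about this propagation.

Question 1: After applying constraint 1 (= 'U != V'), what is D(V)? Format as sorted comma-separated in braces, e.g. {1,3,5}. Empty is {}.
Answer: {2,3,4,5,6,7}

Derivation:
Constraint 1 (U != V) on D(U)={2,3,5,7} D(V)={2,3,4,5,6,7}: no change
So after constraint 1: D(V) = {2,3,4,5,6,7}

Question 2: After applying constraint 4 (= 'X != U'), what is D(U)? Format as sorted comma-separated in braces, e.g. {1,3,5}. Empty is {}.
Constraint 1 (U != V) on D(U)={2,3,5,7} D(V)={2,3,4,5,6,7}: no change
Constraint 2 (U != V) on D(U)={2,3,5,7} D(V)={2,3,4,5,6,7}: no change
Constraint 3 (U != X) on D(U)={2,3,5,7} D(X)={2,3,5,7}: no change
Constraint 4 (X != U) on D(X)={2,3,5,7} D(U)={2,3,5,7}: no change
So after constraint 4: D(U) = {2,3,5,7}

Answer: {2,3,5,7}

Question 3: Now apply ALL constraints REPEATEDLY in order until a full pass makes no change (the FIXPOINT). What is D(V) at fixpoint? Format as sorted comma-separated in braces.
Answer: {2,3,4,5,6,7}

Derivation:
pass 0 (initial): D(V)={2,3,4,5,6,7}
pass 1: no change
Fixpoint after 1 passes: D(V) = {2,3,4,5,6,7}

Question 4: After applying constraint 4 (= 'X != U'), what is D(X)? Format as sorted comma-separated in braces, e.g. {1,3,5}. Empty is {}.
Answer: {2,3,5,7}

Derivation:
Constraint 1 (U != V) on D(U)={2,3,5,7} D(V)={2,3,4,5,6,7}: no change
Constraint 2 (U != V) on D(U)={2,3,5,7} D(V)={2,3,4,5,6,7}: no change
Constraint 3 (U != X) on D(U)={2,3,5,7} D(X)={2,3,5,7}: no change
Constraint 4 (X != U) on D(X)={2,3,5,7} D(U)={2,3,5,7}: no change
So after constraint 4: D(X) = {2,3,5,7}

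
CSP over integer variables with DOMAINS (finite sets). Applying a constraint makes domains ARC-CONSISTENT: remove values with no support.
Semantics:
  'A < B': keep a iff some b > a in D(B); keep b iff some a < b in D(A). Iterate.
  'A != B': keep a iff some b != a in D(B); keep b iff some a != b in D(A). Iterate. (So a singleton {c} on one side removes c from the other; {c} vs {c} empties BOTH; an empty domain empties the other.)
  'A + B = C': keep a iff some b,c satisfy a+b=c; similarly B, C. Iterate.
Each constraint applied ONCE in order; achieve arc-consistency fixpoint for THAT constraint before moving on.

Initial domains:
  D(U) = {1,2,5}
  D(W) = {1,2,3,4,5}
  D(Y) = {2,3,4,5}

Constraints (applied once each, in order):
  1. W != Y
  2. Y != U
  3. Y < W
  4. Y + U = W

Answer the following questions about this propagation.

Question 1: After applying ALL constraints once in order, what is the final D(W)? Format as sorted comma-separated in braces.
Constraint 1 (W != Y) on D(W)={1,2,3,4,5} D(Y)={2,3,4,5}: no change
Constraint 2 (Y != U) on D(Y)={2,3,4,5} D(U)={1,2,5}: no change
Constraint 3 (Y < W) on D(Y)={2,3,4,5} D(W)={1,2,3,4,5}: Y {2,3,4,5}->{2,3,4}; W {1,2,3,4,5}->{3,4,5}
Constraint 4 (Y + U = W) on D(Y)={2,3,4} D(U)={1,2,5} D(W)={3,4,5}: U {1,2,5}->{1,2}
So after all 4 constraints: D(W) = {3,4,5}

Answer: {3,4,5}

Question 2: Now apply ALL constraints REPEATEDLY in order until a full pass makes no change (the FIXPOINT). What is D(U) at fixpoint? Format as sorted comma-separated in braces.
pass 0 (initial): D(U)={1,2,5}
pass 1: U {1,2,5}->{1,2}; W {1,2,3,4,5}->{3,4,5}; Y {2,3,4,5}->{2,3,4}
pass 2: no change
Fixpoint after 2 passes: D(U) = {1,2}

Answer: {1,2}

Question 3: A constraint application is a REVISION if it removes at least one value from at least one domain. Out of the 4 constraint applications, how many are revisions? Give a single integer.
Answer: 2

Derivation:
Constraint 1 (W != Y) on D(W)={1,2,3,4,5} D(Y)={2,3,4,5}: no change => not a revision
Constraint 2 (Y != U) on D(Y)={2,3,4,5} D(U)={1,2,5}: no change => not a revision
Constraint 3 (Y < W) on D(Y)={2,3,4,5} D(W)={1,2,3,4,5}: Y {2,3,4,5}->{2,3,4}; W {1,2,3,4,5}->{3,4,5} => REVISION
Constraint 4 (Y + U = W) on D(Y)={2,3,4} D(U)={1,2,5} D(W)={3,4,5}: U {1,2,5}->{1,2} => REVISION
Total revisions = 2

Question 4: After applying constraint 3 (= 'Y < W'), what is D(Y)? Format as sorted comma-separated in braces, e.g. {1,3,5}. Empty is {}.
Answer: {2,3,4}

Derivation:
Constraint 1 (W != Y) on D(W)={1,2,3,4,5} D(Y)={2,3,4,5}: no change
Constraint 2 (Y != U) on D(Y)={2,3,4,5} D(U)={1,2,5}: no change
Constraint 3 (Y < W) on D(Y)={2,3,4,5} D(W)={1,2,3,4,5}: Y {2,3,4,5}->{2,3,4}; W {1,2,3,4,5}->{3,4,5}
So after constraint 3: D(Y) = {2,3,4}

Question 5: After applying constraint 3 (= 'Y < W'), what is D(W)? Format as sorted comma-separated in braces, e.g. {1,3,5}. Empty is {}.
Constraint 1 (W != Y) on D(W)={1,2,3,4,5} D(Y)={2,3,4,5}: no change
Constraint 2 (Y != U) on D(Y)={2,3,4,5} D(U)={1,2,5}: no change
Constraint 3 (Y < W) on D(Y)={2,3,4,5} D(W)={1,2,3,4,5}: Y {2,3,4,5}->{2,3,4}; W {1,2,3,4,5}->{3,4,5}
So after constraint 3: D(W) = {3,4,5}

Answer: {3,4,5}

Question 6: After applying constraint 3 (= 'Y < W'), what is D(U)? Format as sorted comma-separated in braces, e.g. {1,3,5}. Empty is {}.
Constraint 1 (W != Y) on D(W)={1,2,3,4,5} D(Y)={2,3,4,5}: no change
Constraint 2 (Y != U) on D(Y)={2,3,4,5} D(U)={1,2,5}: no change
Constraint 3 (Y < W) on D(Y)={2,3,4,5} D(W)={1,2,3,4,5}: Y {2,3,4,5}->{2,3,4}; W {1,2,3,4,5}->{3,4,5}
So after constraint 3: D(U) = {1,2,5}

Answer: {1,2,5}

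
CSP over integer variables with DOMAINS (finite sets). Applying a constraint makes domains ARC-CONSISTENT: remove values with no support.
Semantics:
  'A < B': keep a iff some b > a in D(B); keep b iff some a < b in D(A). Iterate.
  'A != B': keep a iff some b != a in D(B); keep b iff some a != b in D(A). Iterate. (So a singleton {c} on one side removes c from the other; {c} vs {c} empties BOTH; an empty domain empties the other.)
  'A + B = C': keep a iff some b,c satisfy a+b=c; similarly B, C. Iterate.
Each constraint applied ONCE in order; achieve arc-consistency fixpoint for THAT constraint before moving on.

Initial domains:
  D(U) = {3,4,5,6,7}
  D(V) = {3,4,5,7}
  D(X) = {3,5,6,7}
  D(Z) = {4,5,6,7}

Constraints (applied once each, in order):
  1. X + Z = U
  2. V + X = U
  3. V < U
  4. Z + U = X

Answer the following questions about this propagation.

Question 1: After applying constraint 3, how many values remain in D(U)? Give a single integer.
Answer: 1

Derivation:
Constraint 1 (X + Z = U) on D(X)={3,5,6,7} D(Z)={4,5,6,7} D(U)={3,4,5,6,7}: X {3,5,6,7}->{3}; Z {4,5,6,7}->{4}; U {3,4,5,6,7}->{7}
Constraint 2 (V + X = U) on D(V)={3,4,5,7} D(X)={3} D(U)={7}: V {3,4,5,7}->{4}
Constraint 3 (V < U) on D(V)={4} D(U)={7}: no change
So after constraint 3: D(U)={7}, size = 1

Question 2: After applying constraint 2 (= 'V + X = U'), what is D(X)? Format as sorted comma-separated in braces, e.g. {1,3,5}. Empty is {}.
Answer: {3}

Derivation:
Constraint 1 (X + Z = U) on D(X)={3,5,6,7} D(Z)={4,5,6,7} D(U)={3,4,5,6,7}: X {3,5,6,7}->{3}; Z {4,5,6,7}->{4}; U {3,4,5,6,7}->{7}
Constraint 2 (V + X = U) on D(V)={3,4,5,7} D(X)={3} D(U)={7}: V {3,4,5,7}->{4}
So after constraint 2: D(X) = {3}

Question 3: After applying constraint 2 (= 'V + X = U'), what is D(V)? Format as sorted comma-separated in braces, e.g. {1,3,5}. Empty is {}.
Constraint 1 (X + Z = U) on D(X)={3,5,6,7} D(Z)={4,5,6,7} D(U)={3,4,5,6,7}: X {3,5,6,7}->{3}; Z {4,5,6,7}->{4}; U {3,4,5,6,7}->{7}
Constraint 2 (V + X = U) on D(V)={3,4,5,7} D(X)={3} D(U)={7}: V {3,4,5,7}->{4}
So after constraint 2: D(V) = {4}

Answer: {4}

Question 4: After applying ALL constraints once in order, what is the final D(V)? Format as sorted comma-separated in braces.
Constraint 1 (X + Z = U) on D(X)={3,5,6,7} D(Z)={4,5,6,7} D(U)={3,4,5,6,7}: X {3,5,6,7}->{3}; Z {4,5,6,7}->{4}; U {3,4,5,6,7}->{7}
Constraint 2 (V + X = U) on D(V)={3,4,5,7} D(X)={3} D(U)={7}: V {3,4,5,7}->{4}
Constraint 3 (V < U) on D(V)={4} D(U)={7}: no change
Constraint 4 (Z + U = X) on D(Z)={4} D(U)={7} D(X)={3}: Z {4}->{}; U {7}->{}; X {3}->{}
So after all 4 constraints: D(V) = {4}

Answer: {4}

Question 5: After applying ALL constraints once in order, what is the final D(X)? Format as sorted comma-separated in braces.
Answer: {}

Derivation:
Constraint 1 (X + Z = U) on D(X)={3,5,6,7} D(Z)={4,5,6,7} D(U)={3,4,5,6,7}: X {3,5,6,7}->{3}; Z {4,5,6,7}->{4}; U {3,4,5,6,7}->{7}
Constraint 2 (V + X = U) on D(V)={3,4,5,7} D(X)={3} D(U)={7}: V {3,4,5,7}->{4}
Constraint 3 (V < U) on D(V)={4} D(U)={7}: no change
Constraint 4 (Z + U = X) on D(Z)={4} D(U)={7} D(X)={3}: Z {4}->{}; U {7}->{}; X {3}->{}
So after all 4 constraints: D(X) = {}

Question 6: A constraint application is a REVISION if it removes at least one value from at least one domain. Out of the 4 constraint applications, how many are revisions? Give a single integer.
Constraint 1 (X + Z = U) on D(X)={3,5,6,7} D(Z)={4,5,6,7} D(U)={3,4,5,6,7}: X {3,5,6,7}->{3}; Z {4,5,6,7}->{4}; U {3,4,5,6,7}->{7} => REVISION
Constraint 2 (V + X = U) on D(V)={3,4,5,7} D(X)={3} D(U)={7}: V {3,4,5,7}->{4} => REVISION
Constraint 3 (V < U) on D(V)={4} D(U)={7}: no change => not a revision
Constraint 4 (Z + U = X) on D(Z)={4} D(U)={7} D(X)={3}: Z {4}->{}; U {7}->{}; X {3}->{} => REVISION
Total revisions = 3

Answer: 3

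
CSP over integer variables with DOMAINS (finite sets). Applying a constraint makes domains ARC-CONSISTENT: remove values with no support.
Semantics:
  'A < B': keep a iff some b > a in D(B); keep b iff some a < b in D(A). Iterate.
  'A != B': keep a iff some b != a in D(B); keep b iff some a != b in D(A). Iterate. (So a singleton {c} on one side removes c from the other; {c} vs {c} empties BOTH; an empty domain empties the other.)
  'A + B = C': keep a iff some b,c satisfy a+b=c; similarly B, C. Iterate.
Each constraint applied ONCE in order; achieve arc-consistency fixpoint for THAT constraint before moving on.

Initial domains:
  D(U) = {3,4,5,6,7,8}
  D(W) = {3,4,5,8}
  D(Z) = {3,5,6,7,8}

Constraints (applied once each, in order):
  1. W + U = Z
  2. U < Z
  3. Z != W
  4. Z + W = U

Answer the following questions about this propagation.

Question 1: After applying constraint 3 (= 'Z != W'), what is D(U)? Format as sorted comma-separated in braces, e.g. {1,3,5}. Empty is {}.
Answer: {3,4,5}

Derivation:
Constraint 1 (W + U = Z) on D(W)={3,4,5,8} D(U)={3,4,5,6,7,8} D(Z)={3,5,6,7,8}: W {3,4,5,8}->{3,4,5}; U {3,4,5,6,7,8}->{3,4,5}; Z {3,5,6,7,8}->{6,7,8}
Constraint 2 (U < Z) on D(U)={3,4,5} D(Z)={6,7,8}: no change
Constraint 3 (Z != W) on D(Z)={6,7,8} D(W)={3,4,5}: no change
So after constraint 3: D(U) = {3,4,5}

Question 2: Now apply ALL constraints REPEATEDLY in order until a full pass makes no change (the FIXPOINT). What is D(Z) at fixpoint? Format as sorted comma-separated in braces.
pass 0 (initial): D(Z)={3,5,6,7,8}
pass 1: U {3,4,5,6,7,8}->{}; W {3,4,5,8}->{}; Z {3,5,6,7,8}->{}
pass 2: no change
Fixpoint after 2 passes: D(Z) = {}

Answer: {}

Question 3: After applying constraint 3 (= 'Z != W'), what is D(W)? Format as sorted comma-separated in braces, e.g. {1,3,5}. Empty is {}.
Constraint 1 (W + U = Z) on D(W)={3,4,5,8} D(U)={3,4,5,6,7,8} D(Z)={3,5,6,7,8}: W {3,4,5,8}->{3,4,5}; U {3,4,5,6,7,8}->{3,4,5}; Z {3,5,6,7,8}->{6,7,8}
Constraint 2 (U < Z) on D(U)={3,4,5} D(Z)={6,7,8}: no change
Constraint 3 (Z != W) on D(Z)={6,7,8} D(W)={3,4,5}: no change
So after constraint 3: D(W) = {3,4,5}

Answer: {3,4,5}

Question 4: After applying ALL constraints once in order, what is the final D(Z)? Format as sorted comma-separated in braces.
Constraint 1 (W + U = Z) on D(W)={3,4,5,8} D(U)={3,4,5,6,7,8} D(Z)={3,5,6,7,8}: W {3,4,5,8}->{3,4,5}; U {3,4,5,6,7,8}->{3,4,5}; Z {3,5,6,7,8}->{6,7,8}
Constraint 2 (U < Z) on D(U)={3,4,5} D(Z)={6,7,8}: no change
Constraint 3 (Z != W) on D(Z)={6,7,8} D(W)={3,4,5}: no change
Constraint 4 (Z + W = U) on D(Z)={6,7,8} D(W)={3,4,5} D(U)={3,4,5}: Z {6,7,8}->{}; W {3,4,5}->{}; U {3,4,5}->{}
So after all 4 constraints: D(Z) = {}

Answer: {}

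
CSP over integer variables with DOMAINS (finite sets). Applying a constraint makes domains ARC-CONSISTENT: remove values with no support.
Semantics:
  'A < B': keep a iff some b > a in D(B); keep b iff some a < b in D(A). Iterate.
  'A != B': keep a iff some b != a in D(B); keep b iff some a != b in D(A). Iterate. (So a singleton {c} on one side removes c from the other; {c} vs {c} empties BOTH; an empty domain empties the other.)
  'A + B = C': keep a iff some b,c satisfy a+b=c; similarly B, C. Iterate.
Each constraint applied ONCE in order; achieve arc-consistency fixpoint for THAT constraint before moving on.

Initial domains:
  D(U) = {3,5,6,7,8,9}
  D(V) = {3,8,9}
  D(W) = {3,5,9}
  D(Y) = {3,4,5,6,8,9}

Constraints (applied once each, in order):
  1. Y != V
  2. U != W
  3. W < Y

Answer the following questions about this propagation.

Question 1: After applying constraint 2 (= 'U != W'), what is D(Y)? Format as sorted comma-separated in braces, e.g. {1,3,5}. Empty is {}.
Constraint 1 (Y != V) on D(Y)={3,4,5,6,8,9} D(V)={3,8,9}: no change
Constraint 2 (U != W) on D(U)={3,5,6,7,8,9} D(W)={3,5,9}: no change
So after constraint 2: D(Y) = {3,4,5,6,8,9}

Answer: {3,4,5,6,8,9}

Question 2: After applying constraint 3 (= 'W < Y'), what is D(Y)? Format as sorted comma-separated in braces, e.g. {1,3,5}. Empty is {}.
Answer: {4,5,6,8,9}

Derivation:
Constraint 1 (Y != V) on D(Y)={3,4,5,6,8,9} D(V)={3,8,9}: no change
Constraint 2 (U != W) on D(U)={3,5,6,7,8,9} D(W)={3,5,9}: no change
Constraint 3 (W < Y) on D(W)={3,5,9} D(Y)={3,4,5,6,8,9}: W {3,5,9}->{3,5}; Y {3,4,5,6,8,9}->{4,5,6,8,9}
So after constraint 3: D(Y) = {4,5,6,8,9}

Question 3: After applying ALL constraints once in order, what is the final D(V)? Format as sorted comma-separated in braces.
Answer: {3,8,9}

Derivation:
Constraint 1 (Y != V) on D(Y)={3,4,5,6,8,9} D(V)={3,8,9}: no change
Constraint 2 (U != W) on D(U)={3,5,6,7,8,9} D(W)={3,5,9}: no change
Constraint 3 (W < Y) on D(W)={3,5,9} D(Y)={3,4,5,6,8,9}: W {3,5,9}->{3,5}; Y {3,4,5,6,8,9}->{4,5,6,8,9}
So after all 3 constraints: D(V) = {3,8,9}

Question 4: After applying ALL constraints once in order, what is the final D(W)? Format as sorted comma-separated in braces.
Answer: {3,5}

Derivation:
Constraint 1 (Y != V) on D(Y)={3,4,5,6,8,9} D(V)={3,8,9}: no change
Constraint 2 (U != W) on D(U)={3,5,6,7,8,9} D(W)={3,5,9}: no change
Constraint 3 (W < Y) on D(W)={3,5,9} D(Y)={3,4,5,6,8,9}: W {3,5,9}->{3,5}; Y {3,4,5,6,8,9}->{4,5,6,8,9}
So after all 3 constraints: D(W) = {3,5}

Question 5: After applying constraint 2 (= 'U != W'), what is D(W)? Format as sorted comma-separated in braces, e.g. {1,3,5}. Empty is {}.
Constraint 1 (Y != V) on D(Y)={3,4,5,6,8,9} D(V)={3,8,9}: no change
Constraint 2 (U != W) on D(U)={3,5,6,7,8,9} D(W)={3,5,9}: no change
So after constraint 2: D(W) = {3,5,9}

Answer: {3,5,9}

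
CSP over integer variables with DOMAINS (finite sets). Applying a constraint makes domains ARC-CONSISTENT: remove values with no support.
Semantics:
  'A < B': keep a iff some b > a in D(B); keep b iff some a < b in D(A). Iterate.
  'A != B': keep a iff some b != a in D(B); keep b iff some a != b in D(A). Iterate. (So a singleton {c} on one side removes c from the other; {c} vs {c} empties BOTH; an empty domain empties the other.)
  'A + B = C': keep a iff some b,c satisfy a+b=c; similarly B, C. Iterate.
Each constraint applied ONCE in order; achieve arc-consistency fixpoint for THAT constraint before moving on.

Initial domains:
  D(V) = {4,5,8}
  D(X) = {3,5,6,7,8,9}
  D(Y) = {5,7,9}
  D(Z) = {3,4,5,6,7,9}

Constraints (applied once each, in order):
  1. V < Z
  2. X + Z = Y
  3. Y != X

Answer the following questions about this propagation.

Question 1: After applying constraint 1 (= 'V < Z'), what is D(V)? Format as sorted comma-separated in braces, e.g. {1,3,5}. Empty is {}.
Answer: {4,5,8}

Derivation:
Constraint 1 (V < Z) on D(V)={4,5,8} D(Z)={3,4,5,6,7,9}: Z {3,4,5,6,7,9}->{5,6,7,9}
So after constraint 1: D(V) = {4,5,8}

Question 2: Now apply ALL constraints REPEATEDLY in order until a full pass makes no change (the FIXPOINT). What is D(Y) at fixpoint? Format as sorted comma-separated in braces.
pass 0 (initial): D(Y)={5,7,9}
pass 1: X {3,5,6,7,8,9}->{3}; Y {5,7,9}->{9}; Z {3,4,5,6,7,9}->{6}
pass 2: V {4,5,8}->{4,5}
pass 3: no change
Fixpoint after 3 passes: D(Y) = {9}

Answer: {9}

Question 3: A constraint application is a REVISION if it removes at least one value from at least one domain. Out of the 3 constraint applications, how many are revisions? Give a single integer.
Constraint 1 (V < Z) on D(V)={4,5,8} D(Z)={3,4,5,6,7,9}: Z {3,4,5,6,7,9}->{5,6,7,9} => REVISION
Constraint 2 (X + Z = Y) on D(X)={3,5,6,7,8,9} D(Z)={5,6,7,9} D(Y)={5,7,9}: X {3,5,6,7,8,9}->{3}; Z {5,6,7,9}->{6}; Y {5,7,9}->{9} => REVISION
Constraint 3 (Y != X) on D(Y)={9} D(X)={3}: no change => not a revision
Total revisions = 2

Answer: 2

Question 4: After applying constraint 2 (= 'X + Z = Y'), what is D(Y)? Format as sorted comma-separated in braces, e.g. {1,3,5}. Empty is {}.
Answer: {9}

Derivation:
Constraint 1 (V < Z) on D(V)={4,5,8} D(Z)={3,4,5,6,7,9}: Z {3,4,5,6,7,9}->{5,6,7,9}
Constraint 2 (X + Z = Y) on D(X)={3,5,6,7,8,9} D(Z)={5,6,7,9} D(Y)={5,7,9}: X {3,5,6,7,8,9}->{3}; Z {5,6,7,9}->{6}; Y {5,7,9}->{9}
So after constraint 2: D(Y) = {9}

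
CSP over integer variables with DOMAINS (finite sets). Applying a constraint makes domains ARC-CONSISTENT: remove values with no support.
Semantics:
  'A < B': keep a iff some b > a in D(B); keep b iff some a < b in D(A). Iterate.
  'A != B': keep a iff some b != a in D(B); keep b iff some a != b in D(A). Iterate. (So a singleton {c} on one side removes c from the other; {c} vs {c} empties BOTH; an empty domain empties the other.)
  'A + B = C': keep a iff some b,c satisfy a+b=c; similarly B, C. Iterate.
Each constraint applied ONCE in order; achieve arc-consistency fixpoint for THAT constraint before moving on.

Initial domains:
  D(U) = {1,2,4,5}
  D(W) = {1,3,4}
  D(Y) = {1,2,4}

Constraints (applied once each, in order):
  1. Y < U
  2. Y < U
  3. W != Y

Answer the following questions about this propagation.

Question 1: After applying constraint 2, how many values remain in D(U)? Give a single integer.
Answer: 3

Derivation:
Constraint 1 (Y < U) on D(Y)={1,2,4} D(U)={1,2,4,5}: U {1,2,4,5}->{2,4,5}
Constraint 2 (Y < U) on D(Y)={1,2,4} D(U)={2,4,5}: no change
So after constraint 2: D(U)={2,4,5}, size = 3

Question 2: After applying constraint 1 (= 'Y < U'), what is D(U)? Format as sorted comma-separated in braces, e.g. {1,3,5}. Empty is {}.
Constraint 1 (Y < U) on D(Y)={1,2,4} D(U)={1,2,4,5}: U {1,2,4,5}->{2,4,5}
So after constraint 1: D(U) = {2,4,5}

Answer: {2,4,5}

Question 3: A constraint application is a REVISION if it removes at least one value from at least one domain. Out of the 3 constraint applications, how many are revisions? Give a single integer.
Constraint 1 (Y < U) on D(Y)={1,2,4} D(U)={1,2,4,5}: U {1,2,4,5}->{2,4,5} => REVISION
Constraint 2 (Y < U) on D(Y)={1,2,4} D(U)={2,4,5}: no change => not a revision
Constraint 3 (W != Y) on D(W)={1,3,4} D(Y)={1,2,4}: no change => not a revision
Total revisions = 1

Answer: 1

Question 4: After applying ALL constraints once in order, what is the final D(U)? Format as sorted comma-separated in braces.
Answer: {2,4,5}

Derivation:
Constraint 1 (Y < U) on D(Y)={1,2,4} D(U)={1,2,4,5}: U {1,2,4,5}->{2,4,5}
Constraint 2 (Y < U) on D(Y)={1,2,4} D(U)={2,4,5}: no change
Constraint 3 (W != Y) on D(W)={1,3,4} D(Y)={1,2,4}: no change
So after all 3 constraints: D(U) = {2,4,5}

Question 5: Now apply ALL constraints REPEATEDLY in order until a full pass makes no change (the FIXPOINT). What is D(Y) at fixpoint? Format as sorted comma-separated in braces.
pass 0 (initial): D(Y)={1,2,4}
pass 1: U {1,2,4,5}->{2,4,5}
pass 2: no change
Fixpoint after 2 passes: D(Y) = {1,2,4}

Answer: {1,2,4}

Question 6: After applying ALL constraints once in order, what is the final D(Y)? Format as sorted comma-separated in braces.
Answer: {1,2,4}

Derivation:
Constraint 1 (Y < U) on D(Y)={1,2,4} D(U)={1,2,4,5}: U {1,2,4,5}->{2,4,5}
Constraint 2 (Y < U) on D(Y)={1,2,4} D(U)={2,4,5}: no change
Constraint 3 (W != Y) on D(W)={1,3,4} D(Y)={1,2,4}: no change
So after all 3 constraints: D(Y) = {1,2,4}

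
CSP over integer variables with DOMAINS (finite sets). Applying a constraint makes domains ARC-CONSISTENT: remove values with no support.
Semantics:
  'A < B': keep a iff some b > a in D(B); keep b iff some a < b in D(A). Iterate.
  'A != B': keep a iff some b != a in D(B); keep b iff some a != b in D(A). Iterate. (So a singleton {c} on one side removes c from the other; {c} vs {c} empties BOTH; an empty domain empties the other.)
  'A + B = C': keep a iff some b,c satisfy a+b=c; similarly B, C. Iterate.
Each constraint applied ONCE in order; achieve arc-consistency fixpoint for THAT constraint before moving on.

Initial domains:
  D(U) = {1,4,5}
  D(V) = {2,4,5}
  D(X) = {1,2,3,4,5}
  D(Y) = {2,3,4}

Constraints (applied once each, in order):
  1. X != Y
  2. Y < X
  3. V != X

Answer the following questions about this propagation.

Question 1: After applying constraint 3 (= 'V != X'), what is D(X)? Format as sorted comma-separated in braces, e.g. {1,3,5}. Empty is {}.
Answer: {3,4,5}

Derivation:
Constraint 1 (X != Y) on D(X)={1,2,3,4,5} D(Y)={2,3,4}: no change
Constraint 2 (Y < X) on D(Y)={2,3,4} D(X)={1,2,3,4,5}: X {1,2,3,4,5}->{3,4,5}
Constraint 3 (V != X) on D(V)={2,4,5} D(X)={3,4,5}: no change
So after constraint 3: D(X) = {3,4,5}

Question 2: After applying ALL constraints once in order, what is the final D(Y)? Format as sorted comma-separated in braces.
Constraint 1 (X != Y) on D(X)={1,2,3,4,5} D(Y)={2,3,4}: no change
Constraint 2 (Y < X) on D(Y)={2,3,4} D(X)={1,2,3,4,5}: X {1,2,3,4,5}->{3,4,5}
Constraint 3 (V != X) on D(V)={2,4,5} D(X)={3,4,5}: no change
So after all 3 constraints: D(Y) = {2,3,4}

Answer: {2,3,4}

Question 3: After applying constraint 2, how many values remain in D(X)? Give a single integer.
Answer: 3

Derivation:
Constraint 1 (X != Y) on D(X)={1,2,3,4,5} D(Y)={2,3,4}: no change
Constraint 2 (Y < X) on D(Y)={2,3,4} D(X)={1,2,3,4,5}: X {1,2,3,4,5}->{3,4,5}
So after constraint 2: D(X)={3,4,5}, size = 3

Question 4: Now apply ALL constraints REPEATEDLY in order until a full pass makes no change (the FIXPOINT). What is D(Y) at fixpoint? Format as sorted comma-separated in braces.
pass 0 (initial): D(Y)={2,3,4}
pass 1: X {1,2,3,4,5}->{3,4,5}
pass 2: no change
Fixpoint after 2 passes: D(Y) = {2,3,4}

Answer: {2,3,4}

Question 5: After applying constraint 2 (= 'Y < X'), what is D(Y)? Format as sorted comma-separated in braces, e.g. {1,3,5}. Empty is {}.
Answer: {2,3,4}

Derivation:
Constraint 1 (X != Y) on D(X)={1,2,3,4,5} D(Y)={2,3,4}: no change
Constraint 2 (Y < X) on D(Y)={2,3,4} D(X)={1,2,3,4,5}: X {1,2,3,4,5}->{3,4,5}
So after constraint 2: D(Y) = {2,3,4}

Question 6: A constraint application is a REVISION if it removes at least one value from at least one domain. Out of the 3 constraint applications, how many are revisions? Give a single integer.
Answer: 1

Derivation:
Constraint 1 (X != Y) on D(X)={1,2,3,4,5} D(Y)={2,3,4}: no change => not a revision
Constraint 2 (Y < X) on D(Y)={2,3,4} D(X)={1,2,3,4,5}: X {1,2,3,4,5}->{3,4,5} => REVISION
Constraint 3 (V != X) on D(V)={2,4,5} D(X)={3,4,5}: no change => not a revision
Total revisions = 1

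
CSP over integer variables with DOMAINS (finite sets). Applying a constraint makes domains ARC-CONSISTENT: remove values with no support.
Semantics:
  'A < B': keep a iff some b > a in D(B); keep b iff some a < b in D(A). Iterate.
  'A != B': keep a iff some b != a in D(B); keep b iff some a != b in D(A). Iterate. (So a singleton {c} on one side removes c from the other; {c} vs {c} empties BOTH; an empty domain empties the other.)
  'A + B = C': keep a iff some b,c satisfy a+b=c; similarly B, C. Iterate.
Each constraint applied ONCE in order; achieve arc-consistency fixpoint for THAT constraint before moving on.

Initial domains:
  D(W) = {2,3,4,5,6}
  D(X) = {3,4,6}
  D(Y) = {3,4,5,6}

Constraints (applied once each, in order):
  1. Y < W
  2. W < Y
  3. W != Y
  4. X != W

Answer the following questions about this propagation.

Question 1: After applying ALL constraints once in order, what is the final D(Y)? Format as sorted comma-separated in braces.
Constraint 1 (Y < W) on D(Y)={3,4,5,6} D(W)={2,3,4,5,6}: Y {3,4,5,6}->{3,4,5}; W {2,3,4,5,6}->{4,5,6}
Constraint 2 (W < Y) on D(W)={4,5,6} D(Y)={3,4,5}: W {4,5,6}->{4}; Y {3,4,5}->{5}
Constraint 3 (W != Y) on D(W)={4} D(Y)={5}: no change
Constraint 4 (X != W) on D(X)={3,4,6} D(W)={4}: X {3,4,6}->{3,6}
So after all 4 constraints: D(Y) = {5}

Answer: {5}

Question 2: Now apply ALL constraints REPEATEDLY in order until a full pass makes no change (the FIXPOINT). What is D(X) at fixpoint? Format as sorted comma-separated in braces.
pass 0 (initial): D(X)={3,4,6}
pass 1: W {2,3,4,5,6}->{4}; X {3,4,6}->{3,6}; Y {3,4,5,6}->{5}
pass 2: W {4}->{}; X {3,6}->{}; Y {5}->{}
pass 3: no change
Fixpoint after 3 passes: D(X) = {}

Answer: {}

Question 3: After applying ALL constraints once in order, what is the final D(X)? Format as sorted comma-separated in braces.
Answer: {3,6}

Derivation:
Constraint 1 (Y < W) on D(Y)={3,4,5,6} D(W)={2,3,4,5,6}: Y {3,4,5,6}->{3,4,5}; W {2,3,4,5,6}->{4,5,6}
Constraint 2 (W < Y) on D(W)={4,5,6} D(Y)={3,4,5}: W {4,5,6}->{4}; Y {3,4,5}->{5}
Constraint 3 (W != Y) on D(W)={4} D(Y)={5}: no change
Constraint 4 (X != W) on D(X)={3,4,6} D(W)={4}: X {3,4,6}->{3,6}
So after all 4 constraints: D(X) = {3,6}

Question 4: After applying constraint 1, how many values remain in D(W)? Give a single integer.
Constraint 1 (Y < W) on D(Y)={3,4,5,6} D(W)={2,3,4,5,6}: Y {3,4,5,6}->{3,4,5}; W {2,3,4,5,6}->{4,5,6}
So after constraint 1: D(W)={4,5,6}, size = 3

Answer: 3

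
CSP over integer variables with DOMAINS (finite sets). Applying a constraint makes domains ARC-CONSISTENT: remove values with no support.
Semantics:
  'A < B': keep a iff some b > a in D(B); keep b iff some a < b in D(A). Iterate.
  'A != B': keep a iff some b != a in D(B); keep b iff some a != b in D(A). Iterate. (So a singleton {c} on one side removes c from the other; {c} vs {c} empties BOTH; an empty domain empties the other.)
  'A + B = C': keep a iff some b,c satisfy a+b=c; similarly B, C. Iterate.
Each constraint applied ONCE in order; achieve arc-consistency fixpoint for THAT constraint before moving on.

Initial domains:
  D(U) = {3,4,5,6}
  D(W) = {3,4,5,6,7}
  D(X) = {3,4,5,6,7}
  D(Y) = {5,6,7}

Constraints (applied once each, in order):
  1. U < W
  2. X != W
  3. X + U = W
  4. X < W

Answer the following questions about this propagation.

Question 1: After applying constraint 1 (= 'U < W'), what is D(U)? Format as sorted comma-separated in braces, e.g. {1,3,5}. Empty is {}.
Answer: {3,4,5,6}

Derivation:
Constraint 1 (U < W) on D(U)={3,4,5,6} D(W)={3,4,5,6,7}: W {3,4,5,6,7}->{4,5,6,7}
So after constraint 1: D(U) = {3,4,5,6}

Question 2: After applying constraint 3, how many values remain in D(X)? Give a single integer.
Answer: 2

Derivation:
Constraint 1 (U < W) on D(U)={3,4,5,6} D(W)={3,4,5,6,7}: W {3,4,5,6,7}->{4,5,6,7}
Constraint 2 (X != W) on D(X)={3,4,5,6,7} D(W)={4,5,6,7}: no change
Constraint 3 (X + U = W) on D(X)={3,4,5,6,7} D(U)={3,4,5,6} D(W)={4,5,6,7}: X {3,4,5,6,7}->{3,4}; U {3,4,5,6}->{3,4}; W {4,5,6,7}->{6,7}
So after constraint 3: D(X)={3,4}, size = 2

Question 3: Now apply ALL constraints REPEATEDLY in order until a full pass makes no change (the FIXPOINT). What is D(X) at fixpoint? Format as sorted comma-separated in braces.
pass 0 (initial): D(X)={3,4,5,6,7}
pass 1: U {3,4,5,6}->{3,4}; W {3,4,5,6,7}->{6,7}; X {3,4,5,6,7}->{3,4}
pass 2: no change
Fixpoint after 2 passes: D(X) = {3,4}

Answer: {3,4}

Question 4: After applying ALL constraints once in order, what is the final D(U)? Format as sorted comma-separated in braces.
Constraint 1 (U < W) on D(U)={3,4,5,6} D(W)={3,4,5,6,7}: W {3,4,5,6,7}->{4,5,6,7}
Constraint 2 (X != W) on D(X)={3,4,5,6,7} D(W)={4,5,6,7}: no change
Constraint 3 (X + U = W) on D(X)={3,4,5,6,7} D(U)={3,4,5,6} D(W)={4,5,6,7}: X {3,4,5,6,7}->{3,4}; U {3,4,5,6}->{3,4}; W {4,5,6,7}->{6,7}
Constraint 4 (X < W) on D(X)={3,4} D(W)={6,7}: no change
So after all 4 constraints: D(U) = {3,4}

Answer: {3,4}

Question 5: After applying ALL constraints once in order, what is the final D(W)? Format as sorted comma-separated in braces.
Constraint 1 (U < W) on D(U)={3,4,5,6} D(W)={3,4,5,6,7}: W {3,4,5,6,7}->{4,5,6,7}
Constraint 2 (X != W) on D(X)={3,4,5,6,7} D(W)={4,5,6,7}: no change
Constraint 3 (X + U = W) on D(X)={3,4,5,6,7} D(U)={3,4,5,6} D(W)={4,5,6,7}: X {3,4,5,6,7}->{3,4}; U {3,4,5,6}->{3,4}; W {4,5,6,7}->{6,7}
Constraint 4 (X < W) on D(X)={3,4} D(W)={6,7}: no change
So after all 4 constraints: D(W) = {6,7}

Answer: {6,7}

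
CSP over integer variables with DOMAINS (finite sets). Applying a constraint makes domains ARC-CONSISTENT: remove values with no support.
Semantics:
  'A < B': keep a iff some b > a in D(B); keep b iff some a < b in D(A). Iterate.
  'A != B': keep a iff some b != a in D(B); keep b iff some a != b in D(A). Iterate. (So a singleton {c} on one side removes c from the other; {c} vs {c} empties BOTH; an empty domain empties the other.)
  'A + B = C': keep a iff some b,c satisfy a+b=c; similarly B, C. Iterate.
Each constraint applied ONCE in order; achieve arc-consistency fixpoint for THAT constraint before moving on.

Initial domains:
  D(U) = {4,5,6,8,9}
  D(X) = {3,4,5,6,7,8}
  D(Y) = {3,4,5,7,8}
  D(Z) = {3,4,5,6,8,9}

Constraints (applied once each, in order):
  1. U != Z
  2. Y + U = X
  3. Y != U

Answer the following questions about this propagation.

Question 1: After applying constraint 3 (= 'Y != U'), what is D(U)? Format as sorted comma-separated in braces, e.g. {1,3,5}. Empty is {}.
Answer: {4,5}

Derivation:
Constraint 1 (U != Z) on D(U)={4,5,6,8,9} D(Z)={3,4,5,6,8,9}: no change
Constraint 2 (Y + U = X) on D(Y)={3,4,5,7,8} D(U)={4,5,6,8,9} D(X)={3,4,5,6,7,8}: Y {3,4,5,7,8}->{3,4}; U {4,5,6,8,9}->{4,5}; X {3,4,5,6,7,8}->{7,8}
Constraint 3 (Y != U) on D(Y)={3,4} D(U)={4,5}: no change
So after constraint 3: D(U) = {4,5}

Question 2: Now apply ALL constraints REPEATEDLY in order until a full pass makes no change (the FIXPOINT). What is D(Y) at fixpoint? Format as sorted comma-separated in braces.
Answer: {3,4}

Derivation:
pass 0 (initial): D(Y)={3,4,5,7,8}
pass 1: U {4,5,6,8,9}->{4,5}; X {3,4,5,6,7,8}->{7,8}; Y {3,4,5,7,8}->{3,4}
pass 2: no change
Fixpoint after 2 passes: D(Y) = {3,4}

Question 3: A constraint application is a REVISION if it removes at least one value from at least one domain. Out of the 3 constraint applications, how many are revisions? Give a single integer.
Constraint 1 (U != Z) on D(U)={4,5,6,8,9} D(Z)={3,4,5,6,8,9}: no change => not a revision
Constraint 2 (Y + U = X) on D(Y)={3,4,5,7,8} D(U)={4,5,6,8,9} D(X)={3,4,5,6,7,8}: Y {3,4,5,7,8}->{3,4}; U {4,5,6,8,9}->{4,5}; X {3,4,5,6,7,8}->{7,8} => REVISION
Constraint 3 (Y != U) on D(Y)={3,4} D(U)={4,5}: no change => not a revision
Total revisions = 1

Answer: 1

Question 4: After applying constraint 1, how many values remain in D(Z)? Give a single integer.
Answer: 6

Derivation:
Constraint 1 (U != Z) on D(U)={4,5,6,8,9} D(Z)={3,4,5,6,8,9}: no change
So after constraint 1: D(Z)={3,4,5,6,8,9}, size = 6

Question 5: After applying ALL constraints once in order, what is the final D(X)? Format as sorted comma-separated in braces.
Answer: {7,8}

Derivation:
Constraint 1 (U != Z) on D(U)={4,5,6,8,9} D(Z)={3,4,5,6,8,9}: no change
Constraint 2 (Y + U = X) on D(Y)={3,4,5,7,8} D(U)={4,5,6,8,9} D(X)={3,4,5,6,7,8}: Y {3,4,5,7,8}->{3,4}; U {4,5,6,8,9}->{4,5}; X {3,4,5,6,7,8}->{7,8}
Constraint 3 (Y != U) on D(Y)={3,4} D(U)={4,5}: no change
So after all 3 constraints: D(X) = {7,8}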